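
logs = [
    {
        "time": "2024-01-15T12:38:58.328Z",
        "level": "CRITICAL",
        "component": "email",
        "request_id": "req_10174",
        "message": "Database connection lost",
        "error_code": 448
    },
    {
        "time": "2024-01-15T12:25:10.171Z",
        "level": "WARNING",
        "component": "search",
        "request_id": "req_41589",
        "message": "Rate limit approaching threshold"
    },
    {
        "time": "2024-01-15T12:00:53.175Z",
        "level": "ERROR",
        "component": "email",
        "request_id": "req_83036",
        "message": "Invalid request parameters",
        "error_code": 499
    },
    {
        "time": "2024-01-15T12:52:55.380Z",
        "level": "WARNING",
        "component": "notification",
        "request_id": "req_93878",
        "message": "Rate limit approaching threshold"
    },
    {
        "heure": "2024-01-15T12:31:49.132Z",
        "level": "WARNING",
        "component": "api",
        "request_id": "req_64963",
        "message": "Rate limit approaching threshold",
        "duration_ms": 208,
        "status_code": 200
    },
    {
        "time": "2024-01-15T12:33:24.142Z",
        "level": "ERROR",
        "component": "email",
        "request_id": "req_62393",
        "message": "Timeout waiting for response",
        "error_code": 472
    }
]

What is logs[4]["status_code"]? 200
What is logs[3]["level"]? "WARNING"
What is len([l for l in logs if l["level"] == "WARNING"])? 3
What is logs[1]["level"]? "WARNING"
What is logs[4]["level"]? "WARNING"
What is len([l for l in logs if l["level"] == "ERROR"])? 2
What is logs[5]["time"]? "2024-01-15T12:33:24.142Z"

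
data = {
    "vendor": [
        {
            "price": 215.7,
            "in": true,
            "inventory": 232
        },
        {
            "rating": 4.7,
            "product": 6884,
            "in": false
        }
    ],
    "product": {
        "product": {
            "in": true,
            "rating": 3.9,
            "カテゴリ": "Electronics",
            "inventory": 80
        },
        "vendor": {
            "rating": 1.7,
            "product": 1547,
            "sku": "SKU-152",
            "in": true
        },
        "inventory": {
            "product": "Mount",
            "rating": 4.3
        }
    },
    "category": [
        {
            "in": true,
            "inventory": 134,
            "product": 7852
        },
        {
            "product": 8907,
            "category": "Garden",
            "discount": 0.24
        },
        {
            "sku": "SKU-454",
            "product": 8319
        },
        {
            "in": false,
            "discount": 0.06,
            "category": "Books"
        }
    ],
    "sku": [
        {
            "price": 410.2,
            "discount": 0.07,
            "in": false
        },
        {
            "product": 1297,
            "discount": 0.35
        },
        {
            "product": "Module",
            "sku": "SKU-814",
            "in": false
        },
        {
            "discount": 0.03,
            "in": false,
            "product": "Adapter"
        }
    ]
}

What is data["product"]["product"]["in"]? True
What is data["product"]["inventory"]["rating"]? 4.3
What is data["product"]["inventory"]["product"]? "Mount"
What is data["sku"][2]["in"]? False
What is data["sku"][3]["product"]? "Adapter"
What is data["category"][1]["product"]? 8907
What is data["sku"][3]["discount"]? 0.03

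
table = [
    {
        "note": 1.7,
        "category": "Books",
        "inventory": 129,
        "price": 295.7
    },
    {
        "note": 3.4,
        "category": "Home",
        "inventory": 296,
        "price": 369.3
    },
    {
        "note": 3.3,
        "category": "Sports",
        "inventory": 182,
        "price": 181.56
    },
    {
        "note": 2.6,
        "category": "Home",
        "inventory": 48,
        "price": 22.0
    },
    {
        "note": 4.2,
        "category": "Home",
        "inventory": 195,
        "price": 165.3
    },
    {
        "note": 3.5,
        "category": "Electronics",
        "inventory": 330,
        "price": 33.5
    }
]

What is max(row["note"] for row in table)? 4.2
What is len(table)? 6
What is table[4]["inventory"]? 195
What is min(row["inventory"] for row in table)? 48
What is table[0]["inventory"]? 129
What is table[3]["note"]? 2.6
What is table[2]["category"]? "Sports"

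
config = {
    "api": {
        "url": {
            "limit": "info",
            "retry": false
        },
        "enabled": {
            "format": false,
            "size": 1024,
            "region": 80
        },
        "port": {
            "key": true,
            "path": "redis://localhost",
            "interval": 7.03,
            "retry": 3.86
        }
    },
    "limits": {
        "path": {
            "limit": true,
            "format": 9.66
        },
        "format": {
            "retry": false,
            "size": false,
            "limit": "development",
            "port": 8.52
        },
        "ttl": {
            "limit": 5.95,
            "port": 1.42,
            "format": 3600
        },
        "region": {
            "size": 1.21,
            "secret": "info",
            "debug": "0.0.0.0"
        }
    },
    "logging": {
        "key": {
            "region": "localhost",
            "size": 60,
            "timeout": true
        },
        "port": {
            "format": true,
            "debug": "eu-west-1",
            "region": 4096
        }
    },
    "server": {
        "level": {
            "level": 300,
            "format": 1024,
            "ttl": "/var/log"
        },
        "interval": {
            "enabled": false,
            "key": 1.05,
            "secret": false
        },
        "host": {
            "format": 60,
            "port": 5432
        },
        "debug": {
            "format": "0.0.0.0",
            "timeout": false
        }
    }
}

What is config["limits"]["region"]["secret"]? "info"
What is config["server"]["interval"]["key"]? 1.05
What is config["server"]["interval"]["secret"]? False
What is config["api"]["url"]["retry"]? False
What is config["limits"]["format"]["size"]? False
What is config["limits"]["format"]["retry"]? False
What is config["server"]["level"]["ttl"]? "/var/log"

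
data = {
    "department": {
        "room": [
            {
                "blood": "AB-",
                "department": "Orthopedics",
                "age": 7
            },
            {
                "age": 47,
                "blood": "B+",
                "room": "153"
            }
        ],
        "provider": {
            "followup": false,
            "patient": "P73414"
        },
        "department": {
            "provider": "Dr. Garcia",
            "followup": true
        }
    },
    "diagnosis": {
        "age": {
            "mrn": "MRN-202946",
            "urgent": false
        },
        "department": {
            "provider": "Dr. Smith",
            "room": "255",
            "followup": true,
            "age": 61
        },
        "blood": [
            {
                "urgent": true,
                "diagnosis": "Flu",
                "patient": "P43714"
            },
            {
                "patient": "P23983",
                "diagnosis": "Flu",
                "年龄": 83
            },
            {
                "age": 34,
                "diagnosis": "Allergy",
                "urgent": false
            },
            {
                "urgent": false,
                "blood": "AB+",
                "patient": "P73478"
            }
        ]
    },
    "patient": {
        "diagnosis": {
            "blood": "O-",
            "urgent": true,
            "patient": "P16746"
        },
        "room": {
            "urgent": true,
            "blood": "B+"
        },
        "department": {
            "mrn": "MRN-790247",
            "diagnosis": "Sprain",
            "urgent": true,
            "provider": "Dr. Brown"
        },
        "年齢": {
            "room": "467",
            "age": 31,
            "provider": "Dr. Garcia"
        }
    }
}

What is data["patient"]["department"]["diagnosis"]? "Sprain"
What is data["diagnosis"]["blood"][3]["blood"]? "AB+"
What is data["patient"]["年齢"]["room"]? "467"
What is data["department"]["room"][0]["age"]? 7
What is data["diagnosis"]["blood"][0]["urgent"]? True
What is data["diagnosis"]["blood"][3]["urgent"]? False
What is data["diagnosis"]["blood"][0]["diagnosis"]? "Flu"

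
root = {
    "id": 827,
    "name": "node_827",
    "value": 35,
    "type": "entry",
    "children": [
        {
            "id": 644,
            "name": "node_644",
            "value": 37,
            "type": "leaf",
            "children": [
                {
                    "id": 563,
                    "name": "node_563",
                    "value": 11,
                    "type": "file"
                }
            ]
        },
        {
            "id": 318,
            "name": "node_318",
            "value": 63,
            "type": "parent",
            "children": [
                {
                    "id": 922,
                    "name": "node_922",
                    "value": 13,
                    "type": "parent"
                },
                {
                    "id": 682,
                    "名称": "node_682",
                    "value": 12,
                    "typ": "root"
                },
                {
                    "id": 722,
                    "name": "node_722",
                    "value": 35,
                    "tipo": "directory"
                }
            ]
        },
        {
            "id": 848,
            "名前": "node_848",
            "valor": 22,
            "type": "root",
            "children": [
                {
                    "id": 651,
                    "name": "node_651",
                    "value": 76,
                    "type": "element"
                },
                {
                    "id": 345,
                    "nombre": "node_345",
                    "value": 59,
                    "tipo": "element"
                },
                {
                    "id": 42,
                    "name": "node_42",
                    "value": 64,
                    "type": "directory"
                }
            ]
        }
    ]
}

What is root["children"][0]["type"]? "leaf"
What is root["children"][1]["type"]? "parent"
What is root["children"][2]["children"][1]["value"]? 59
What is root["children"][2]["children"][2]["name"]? "node_42"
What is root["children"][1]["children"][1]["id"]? 682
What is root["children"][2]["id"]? 848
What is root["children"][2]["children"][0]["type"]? "element"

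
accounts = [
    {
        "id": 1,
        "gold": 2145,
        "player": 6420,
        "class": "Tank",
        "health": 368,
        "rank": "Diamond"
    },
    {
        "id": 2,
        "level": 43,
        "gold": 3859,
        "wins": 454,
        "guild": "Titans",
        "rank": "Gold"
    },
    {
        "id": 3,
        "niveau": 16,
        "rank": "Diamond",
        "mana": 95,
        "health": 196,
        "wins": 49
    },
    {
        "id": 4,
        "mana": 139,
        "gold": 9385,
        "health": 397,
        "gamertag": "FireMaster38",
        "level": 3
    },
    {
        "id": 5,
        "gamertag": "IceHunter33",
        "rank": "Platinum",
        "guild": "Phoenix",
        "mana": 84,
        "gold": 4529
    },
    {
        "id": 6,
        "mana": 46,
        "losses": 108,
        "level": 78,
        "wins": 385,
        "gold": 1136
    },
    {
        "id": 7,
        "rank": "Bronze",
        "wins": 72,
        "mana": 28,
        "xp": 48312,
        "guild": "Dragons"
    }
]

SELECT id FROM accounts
[1, 2, 3, 4, 5, 6, 7]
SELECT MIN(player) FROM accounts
6420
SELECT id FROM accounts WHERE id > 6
[7]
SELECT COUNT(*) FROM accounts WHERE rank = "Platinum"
1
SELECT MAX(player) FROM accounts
6420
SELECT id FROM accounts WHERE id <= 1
[1]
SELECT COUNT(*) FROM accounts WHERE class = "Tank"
1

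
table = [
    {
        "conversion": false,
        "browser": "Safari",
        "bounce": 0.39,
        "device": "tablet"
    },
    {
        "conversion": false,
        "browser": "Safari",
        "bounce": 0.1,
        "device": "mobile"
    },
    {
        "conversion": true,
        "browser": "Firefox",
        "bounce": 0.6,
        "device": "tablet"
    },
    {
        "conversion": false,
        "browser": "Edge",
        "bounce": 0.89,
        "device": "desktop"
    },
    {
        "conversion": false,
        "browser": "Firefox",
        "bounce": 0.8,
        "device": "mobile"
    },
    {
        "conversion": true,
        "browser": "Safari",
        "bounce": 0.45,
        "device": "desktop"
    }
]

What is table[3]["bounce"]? 0.89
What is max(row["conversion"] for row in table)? True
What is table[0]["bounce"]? 0.39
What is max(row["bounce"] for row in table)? 0.89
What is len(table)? 6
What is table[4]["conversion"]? False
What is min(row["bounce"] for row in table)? 0.1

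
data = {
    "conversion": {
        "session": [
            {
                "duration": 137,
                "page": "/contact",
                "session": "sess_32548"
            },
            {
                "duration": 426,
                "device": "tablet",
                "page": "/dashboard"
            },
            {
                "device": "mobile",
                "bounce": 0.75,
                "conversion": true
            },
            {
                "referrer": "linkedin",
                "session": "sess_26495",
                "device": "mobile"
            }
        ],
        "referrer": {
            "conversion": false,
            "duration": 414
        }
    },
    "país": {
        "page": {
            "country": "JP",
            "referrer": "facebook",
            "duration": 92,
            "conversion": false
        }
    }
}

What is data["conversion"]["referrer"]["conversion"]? False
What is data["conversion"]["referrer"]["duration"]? 414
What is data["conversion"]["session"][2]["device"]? "mobile"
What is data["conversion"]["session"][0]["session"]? "sess_32548"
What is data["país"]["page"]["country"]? "JP"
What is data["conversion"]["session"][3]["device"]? "mobile"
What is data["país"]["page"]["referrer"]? "facebook"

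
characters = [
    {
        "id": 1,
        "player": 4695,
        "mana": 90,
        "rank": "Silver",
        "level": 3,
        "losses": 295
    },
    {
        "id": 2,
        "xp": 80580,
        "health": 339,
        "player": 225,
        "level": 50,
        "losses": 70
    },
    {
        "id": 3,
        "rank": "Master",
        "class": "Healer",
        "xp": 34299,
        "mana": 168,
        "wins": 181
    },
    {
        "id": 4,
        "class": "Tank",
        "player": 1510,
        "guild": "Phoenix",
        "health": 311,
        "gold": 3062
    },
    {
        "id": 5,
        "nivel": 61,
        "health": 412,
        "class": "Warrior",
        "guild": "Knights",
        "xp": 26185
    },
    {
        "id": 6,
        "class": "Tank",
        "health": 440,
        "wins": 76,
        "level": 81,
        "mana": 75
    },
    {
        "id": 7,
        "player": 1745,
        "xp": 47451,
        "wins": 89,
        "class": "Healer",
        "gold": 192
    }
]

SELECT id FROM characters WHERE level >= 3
[1, 2, 6]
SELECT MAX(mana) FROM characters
168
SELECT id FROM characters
[1, 2, 3, 4, 5, 6, 7]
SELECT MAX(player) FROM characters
4695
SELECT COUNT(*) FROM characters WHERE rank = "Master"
1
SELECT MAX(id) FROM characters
7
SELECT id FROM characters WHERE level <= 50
[1, 2]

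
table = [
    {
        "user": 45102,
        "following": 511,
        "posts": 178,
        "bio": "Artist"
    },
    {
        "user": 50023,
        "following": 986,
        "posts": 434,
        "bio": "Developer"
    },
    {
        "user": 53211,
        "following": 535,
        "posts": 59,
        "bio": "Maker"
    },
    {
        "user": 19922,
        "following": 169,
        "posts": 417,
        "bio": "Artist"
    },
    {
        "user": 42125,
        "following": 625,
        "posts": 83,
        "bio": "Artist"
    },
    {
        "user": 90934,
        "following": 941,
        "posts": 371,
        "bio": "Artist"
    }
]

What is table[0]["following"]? 511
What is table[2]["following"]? 535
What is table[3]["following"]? 169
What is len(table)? 6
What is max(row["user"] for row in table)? 90934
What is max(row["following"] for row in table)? 986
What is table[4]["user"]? 42125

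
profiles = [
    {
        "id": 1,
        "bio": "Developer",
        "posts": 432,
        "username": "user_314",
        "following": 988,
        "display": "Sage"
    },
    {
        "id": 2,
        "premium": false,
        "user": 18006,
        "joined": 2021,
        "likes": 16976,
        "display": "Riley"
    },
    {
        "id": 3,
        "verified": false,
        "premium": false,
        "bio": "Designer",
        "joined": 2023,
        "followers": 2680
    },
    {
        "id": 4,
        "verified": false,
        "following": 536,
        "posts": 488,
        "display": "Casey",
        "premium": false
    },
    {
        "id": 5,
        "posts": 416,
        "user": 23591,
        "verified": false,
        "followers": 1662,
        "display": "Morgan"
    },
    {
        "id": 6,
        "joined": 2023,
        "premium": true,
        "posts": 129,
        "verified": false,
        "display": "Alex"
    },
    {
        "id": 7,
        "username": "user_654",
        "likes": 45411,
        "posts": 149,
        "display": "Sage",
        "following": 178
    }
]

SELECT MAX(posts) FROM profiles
488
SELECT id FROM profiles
[1, 2, 3, 4, 5, 6, 7]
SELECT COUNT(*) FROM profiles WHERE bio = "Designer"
1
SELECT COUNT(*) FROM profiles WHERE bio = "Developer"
1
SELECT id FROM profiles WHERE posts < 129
[]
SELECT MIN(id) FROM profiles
1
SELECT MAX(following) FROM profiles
988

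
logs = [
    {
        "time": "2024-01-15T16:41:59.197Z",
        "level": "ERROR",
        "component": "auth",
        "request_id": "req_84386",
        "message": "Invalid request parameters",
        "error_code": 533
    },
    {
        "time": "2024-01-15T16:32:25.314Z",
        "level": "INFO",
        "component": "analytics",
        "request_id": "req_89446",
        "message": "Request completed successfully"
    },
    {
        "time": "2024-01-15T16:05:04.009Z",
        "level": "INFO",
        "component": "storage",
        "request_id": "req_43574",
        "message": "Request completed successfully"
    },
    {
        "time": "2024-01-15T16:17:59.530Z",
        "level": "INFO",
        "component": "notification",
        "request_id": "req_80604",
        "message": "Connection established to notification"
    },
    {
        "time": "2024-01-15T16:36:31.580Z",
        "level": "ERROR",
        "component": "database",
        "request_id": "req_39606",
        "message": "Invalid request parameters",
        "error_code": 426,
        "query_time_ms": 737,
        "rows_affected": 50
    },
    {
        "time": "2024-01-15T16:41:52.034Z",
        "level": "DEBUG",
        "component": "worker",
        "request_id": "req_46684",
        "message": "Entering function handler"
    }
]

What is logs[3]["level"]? "INFO"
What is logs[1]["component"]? "analytics"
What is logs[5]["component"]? "worker"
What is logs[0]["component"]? "auth"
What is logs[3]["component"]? "notification"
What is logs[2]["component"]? "storage"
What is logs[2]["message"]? "Request completed successfully"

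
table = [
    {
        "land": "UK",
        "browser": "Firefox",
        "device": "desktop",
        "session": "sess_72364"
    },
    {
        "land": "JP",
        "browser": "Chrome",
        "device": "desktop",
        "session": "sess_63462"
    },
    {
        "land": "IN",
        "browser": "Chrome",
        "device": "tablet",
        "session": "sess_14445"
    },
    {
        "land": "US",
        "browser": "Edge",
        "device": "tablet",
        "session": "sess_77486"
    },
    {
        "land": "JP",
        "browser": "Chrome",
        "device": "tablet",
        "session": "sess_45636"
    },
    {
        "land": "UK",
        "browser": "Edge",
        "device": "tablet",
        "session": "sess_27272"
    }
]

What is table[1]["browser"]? "Chrome"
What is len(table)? 6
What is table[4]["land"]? "JP"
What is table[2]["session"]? "sess_14445"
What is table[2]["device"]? "tablet"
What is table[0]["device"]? "desktop"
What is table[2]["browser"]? "Chrome"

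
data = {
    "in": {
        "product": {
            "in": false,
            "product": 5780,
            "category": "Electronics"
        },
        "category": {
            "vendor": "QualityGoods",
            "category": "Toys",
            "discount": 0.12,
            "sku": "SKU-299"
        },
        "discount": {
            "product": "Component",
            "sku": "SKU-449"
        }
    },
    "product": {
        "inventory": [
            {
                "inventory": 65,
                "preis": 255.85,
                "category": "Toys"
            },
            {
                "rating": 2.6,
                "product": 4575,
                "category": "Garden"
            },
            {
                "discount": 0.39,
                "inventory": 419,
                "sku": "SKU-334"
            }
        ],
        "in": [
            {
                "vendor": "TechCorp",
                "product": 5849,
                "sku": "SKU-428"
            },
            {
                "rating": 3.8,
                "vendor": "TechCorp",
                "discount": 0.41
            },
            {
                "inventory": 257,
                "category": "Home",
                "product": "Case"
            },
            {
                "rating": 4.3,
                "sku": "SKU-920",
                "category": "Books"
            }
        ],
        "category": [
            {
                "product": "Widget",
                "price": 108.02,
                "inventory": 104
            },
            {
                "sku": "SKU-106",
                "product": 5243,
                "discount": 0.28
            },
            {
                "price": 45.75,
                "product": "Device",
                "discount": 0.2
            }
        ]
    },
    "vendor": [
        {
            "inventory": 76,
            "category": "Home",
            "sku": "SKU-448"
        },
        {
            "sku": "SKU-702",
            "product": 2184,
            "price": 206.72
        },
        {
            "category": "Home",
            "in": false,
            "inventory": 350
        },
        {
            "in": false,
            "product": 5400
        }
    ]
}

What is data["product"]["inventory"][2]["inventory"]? 419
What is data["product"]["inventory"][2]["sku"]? "SKU-334"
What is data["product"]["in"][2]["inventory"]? 257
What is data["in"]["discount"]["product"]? "Component"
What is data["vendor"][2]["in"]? False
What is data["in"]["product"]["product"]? 5780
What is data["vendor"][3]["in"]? False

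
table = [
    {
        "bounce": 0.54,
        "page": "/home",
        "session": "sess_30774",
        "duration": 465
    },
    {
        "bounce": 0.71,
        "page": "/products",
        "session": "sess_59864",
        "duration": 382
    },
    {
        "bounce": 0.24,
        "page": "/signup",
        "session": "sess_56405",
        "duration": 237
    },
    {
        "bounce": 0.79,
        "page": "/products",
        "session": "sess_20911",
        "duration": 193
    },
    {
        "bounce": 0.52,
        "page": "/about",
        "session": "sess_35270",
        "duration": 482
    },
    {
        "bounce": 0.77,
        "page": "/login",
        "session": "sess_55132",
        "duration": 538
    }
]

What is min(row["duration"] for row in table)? 193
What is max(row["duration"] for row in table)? 538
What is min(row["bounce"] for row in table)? 0.24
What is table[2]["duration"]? 237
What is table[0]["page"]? "/home"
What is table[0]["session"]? "sess_30774"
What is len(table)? 6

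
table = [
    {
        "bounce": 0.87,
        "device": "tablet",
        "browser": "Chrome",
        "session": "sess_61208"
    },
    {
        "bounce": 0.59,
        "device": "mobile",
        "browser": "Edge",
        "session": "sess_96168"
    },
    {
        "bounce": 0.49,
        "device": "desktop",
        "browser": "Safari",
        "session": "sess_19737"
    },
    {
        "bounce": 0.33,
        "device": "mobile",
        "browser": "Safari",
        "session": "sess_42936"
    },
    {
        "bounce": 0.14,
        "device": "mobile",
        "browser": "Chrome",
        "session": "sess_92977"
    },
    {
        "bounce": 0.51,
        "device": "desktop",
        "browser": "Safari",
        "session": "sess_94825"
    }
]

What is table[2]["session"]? "sess_19737"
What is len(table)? 6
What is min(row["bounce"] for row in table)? 0.14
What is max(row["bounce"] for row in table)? 0.87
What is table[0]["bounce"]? 0.87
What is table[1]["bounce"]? 0.59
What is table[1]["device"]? "mobile"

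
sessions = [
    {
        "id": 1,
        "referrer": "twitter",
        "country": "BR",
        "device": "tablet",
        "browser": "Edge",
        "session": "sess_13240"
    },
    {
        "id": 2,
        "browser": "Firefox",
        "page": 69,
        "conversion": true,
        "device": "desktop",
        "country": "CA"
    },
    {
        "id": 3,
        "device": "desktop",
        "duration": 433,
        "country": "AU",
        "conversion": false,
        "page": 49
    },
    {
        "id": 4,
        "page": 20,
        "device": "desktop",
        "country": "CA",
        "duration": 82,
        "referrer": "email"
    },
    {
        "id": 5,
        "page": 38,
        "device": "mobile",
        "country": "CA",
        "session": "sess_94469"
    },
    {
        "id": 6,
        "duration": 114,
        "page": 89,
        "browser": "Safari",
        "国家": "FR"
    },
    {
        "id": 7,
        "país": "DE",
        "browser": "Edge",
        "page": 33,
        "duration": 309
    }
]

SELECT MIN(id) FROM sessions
1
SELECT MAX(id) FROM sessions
7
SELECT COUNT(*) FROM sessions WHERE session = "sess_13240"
1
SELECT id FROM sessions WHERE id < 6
[1, 2, 3, 4, 5]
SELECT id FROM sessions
[1, 2, 3, 4, 5, 6, 7]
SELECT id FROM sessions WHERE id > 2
[3, 4, 5, 6, 7]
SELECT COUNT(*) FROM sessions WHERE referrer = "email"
1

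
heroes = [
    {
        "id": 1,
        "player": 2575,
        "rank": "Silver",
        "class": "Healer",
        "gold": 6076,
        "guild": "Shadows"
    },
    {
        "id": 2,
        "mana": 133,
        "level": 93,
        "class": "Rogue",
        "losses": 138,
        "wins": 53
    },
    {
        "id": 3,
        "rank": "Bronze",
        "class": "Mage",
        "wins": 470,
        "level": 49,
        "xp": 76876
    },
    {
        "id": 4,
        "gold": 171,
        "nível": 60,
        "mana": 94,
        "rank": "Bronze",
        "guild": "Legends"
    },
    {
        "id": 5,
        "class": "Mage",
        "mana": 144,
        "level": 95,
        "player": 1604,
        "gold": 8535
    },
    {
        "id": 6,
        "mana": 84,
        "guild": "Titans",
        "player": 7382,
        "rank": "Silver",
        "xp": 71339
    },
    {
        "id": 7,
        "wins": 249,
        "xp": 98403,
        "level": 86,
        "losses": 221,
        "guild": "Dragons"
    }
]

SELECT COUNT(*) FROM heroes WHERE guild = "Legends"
1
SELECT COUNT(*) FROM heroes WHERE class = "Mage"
2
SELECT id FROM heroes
[1, 2, 3, 4, 5, 6, 7]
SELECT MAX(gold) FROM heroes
8535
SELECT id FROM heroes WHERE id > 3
[4, 5, 6, 7]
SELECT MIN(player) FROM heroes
1604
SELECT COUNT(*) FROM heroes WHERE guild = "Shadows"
1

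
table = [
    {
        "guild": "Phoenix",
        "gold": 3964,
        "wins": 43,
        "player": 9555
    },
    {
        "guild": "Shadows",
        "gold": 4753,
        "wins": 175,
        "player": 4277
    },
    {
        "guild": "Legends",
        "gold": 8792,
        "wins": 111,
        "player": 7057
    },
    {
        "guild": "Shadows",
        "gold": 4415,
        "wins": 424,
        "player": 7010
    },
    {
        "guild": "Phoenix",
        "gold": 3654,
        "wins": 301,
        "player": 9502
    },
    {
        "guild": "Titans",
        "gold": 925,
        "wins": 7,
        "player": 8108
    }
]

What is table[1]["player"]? 4277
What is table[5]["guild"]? "Titans"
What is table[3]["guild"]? "Shadows"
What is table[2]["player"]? 7057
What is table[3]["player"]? 7010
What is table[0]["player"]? 9555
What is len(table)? 6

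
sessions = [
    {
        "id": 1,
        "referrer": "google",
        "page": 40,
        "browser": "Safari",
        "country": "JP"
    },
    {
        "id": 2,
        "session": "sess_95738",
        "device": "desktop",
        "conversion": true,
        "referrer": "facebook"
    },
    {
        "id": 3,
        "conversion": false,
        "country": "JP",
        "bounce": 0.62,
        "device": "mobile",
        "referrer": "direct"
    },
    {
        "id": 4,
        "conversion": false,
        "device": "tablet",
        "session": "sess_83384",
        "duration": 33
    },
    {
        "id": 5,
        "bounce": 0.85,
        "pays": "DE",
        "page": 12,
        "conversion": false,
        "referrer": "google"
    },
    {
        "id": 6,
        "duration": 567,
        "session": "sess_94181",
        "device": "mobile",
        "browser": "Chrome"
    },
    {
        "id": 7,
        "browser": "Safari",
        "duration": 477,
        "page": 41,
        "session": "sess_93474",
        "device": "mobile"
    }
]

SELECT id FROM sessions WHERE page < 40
[5]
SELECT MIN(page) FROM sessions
12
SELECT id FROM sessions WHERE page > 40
[7]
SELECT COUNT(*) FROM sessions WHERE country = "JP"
2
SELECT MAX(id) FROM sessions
7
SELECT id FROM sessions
[1, 2, 3, 4, 5, 6, 7]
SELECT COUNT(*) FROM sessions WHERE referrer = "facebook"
1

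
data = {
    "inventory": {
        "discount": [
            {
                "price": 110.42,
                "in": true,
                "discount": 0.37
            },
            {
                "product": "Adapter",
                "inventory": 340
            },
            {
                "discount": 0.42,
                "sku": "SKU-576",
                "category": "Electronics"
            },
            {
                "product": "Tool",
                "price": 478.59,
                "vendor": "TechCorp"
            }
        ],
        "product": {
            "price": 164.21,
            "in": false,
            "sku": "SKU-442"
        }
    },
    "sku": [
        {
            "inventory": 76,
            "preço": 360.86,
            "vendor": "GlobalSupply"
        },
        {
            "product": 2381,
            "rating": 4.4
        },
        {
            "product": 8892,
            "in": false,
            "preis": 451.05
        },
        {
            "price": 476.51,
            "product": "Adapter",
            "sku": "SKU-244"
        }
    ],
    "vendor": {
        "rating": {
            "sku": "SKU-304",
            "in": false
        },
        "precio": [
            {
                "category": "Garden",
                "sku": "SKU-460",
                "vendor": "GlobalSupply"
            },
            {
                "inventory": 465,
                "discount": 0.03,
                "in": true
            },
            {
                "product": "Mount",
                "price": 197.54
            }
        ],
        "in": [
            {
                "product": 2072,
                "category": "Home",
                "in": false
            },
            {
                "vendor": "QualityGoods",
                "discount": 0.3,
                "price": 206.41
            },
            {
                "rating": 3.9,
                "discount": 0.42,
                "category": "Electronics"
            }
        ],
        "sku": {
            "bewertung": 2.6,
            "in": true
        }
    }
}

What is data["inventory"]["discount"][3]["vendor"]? "TechCorp"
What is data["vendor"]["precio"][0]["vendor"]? "GlobalSupply"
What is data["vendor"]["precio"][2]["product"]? "Mount"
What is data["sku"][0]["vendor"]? "GlobalSupply"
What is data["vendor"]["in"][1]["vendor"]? "QualityGoods"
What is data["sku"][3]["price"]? 476.51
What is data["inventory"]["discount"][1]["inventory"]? 340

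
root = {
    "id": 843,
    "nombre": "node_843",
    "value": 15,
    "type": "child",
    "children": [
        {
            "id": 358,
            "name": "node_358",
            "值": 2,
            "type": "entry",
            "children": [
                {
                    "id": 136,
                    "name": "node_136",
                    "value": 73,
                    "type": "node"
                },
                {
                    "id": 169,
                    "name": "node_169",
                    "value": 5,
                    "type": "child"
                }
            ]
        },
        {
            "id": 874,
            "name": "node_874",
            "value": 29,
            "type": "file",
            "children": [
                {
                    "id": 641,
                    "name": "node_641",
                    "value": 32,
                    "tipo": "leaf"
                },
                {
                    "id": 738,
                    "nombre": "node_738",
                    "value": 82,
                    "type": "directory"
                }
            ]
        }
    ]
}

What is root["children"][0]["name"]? "node_358"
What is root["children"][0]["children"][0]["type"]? "node"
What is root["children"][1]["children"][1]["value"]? 82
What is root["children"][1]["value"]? 29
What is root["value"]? 15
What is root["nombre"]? "node_843"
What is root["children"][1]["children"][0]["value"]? 32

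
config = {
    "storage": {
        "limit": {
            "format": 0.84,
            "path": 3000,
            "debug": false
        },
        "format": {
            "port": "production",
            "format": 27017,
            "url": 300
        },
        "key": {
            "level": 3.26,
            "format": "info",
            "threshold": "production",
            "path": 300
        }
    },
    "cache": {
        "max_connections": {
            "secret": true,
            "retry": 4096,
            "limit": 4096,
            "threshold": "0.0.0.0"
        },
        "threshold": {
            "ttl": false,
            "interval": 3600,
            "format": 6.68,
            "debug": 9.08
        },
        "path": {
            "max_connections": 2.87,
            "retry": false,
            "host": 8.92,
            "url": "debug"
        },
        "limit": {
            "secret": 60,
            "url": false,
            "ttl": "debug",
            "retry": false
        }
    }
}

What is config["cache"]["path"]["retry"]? False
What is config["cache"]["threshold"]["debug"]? 9.08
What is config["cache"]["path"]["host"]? 8.92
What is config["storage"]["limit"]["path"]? 3000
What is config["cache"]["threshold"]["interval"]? 3600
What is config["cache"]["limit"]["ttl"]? "debug"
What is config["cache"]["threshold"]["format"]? 6.68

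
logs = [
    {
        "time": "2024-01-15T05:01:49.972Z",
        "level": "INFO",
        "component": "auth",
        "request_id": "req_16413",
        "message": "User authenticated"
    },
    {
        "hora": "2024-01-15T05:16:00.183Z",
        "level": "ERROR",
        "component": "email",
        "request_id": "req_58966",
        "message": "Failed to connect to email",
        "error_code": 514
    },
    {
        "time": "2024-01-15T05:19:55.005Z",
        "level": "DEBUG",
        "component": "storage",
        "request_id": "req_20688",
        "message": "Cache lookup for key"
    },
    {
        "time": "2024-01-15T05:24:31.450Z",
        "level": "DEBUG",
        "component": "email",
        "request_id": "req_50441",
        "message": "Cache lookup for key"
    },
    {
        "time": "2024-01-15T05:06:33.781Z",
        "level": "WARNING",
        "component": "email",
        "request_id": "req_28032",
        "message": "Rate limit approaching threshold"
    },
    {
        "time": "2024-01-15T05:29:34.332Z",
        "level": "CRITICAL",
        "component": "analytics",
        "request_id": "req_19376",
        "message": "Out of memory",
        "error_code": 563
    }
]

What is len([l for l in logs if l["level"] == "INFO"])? 1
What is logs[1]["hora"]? "2024-01-15T05:16:00.183Z"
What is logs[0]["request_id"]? "req_16413"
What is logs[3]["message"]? "Cache lookup for key"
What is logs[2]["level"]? "DEBUG"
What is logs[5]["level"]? "CRITICAL"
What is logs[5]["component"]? "analytics"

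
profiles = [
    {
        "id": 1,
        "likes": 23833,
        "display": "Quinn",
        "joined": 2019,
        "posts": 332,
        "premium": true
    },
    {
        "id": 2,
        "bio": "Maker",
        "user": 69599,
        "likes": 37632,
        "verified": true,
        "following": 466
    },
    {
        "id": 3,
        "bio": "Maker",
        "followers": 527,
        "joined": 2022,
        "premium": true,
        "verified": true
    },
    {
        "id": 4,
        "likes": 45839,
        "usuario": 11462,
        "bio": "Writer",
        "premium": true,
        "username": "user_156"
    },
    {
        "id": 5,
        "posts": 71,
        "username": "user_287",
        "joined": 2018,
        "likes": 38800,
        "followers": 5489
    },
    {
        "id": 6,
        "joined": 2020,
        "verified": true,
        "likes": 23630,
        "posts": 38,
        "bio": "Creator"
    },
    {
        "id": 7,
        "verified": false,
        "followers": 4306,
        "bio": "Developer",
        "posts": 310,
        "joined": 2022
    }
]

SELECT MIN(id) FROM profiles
1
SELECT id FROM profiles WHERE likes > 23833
[2, 4, 5]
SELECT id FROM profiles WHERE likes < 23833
[6]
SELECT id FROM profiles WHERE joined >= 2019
[1, 3, 6, 7]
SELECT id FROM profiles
[1, 2, 3, 4, 5, 6, 7]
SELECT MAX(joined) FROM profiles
2022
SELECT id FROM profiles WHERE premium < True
[]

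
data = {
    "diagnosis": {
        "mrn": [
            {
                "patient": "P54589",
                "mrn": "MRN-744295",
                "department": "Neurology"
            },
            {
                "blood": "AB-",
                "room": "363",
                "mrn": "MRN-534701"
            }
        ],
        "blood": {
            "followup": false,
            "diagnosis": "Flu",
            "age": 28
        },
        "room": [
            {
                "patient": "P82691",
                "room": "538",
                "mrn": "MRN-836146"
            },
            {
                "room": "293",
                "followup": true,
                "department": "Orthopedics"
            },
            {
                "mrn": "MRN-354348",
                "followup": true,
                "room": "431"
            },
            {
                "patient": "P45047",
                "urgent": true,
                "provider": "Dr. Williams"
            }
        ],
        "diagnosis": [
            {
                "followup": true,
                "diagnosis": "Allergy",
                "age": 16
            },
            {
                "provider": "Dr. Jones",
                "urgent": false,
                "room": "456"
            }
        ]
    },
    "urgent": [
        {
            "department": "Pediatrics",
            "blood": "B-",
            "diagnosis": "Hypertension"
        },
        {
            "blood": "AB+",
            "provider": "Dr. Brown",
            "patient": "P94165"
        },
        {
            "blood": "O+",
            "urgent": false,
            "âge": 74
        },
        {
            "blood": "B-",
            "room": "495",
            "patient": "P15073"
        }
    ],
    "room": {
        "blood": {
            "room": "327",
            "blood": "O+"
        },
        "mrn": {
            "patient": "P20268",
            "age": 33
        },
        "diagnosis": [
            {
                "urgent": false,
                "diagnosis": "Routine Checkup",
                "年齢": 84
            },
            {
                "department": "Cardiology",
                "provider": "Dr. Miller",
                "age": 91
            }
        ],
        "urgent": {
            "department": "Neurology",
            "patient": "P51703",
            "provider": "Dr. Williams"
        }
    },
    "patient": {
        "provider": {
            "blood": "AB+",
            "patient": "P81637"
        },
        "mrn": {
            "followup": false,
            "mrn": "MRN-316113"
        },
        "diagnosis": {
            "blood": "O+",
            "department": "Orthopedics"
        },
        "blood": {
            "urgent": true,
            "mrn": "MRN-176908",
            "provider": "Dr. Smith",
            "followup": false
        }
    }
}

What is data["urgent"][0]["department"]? "Pediatrics"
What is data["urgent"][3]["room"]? "495"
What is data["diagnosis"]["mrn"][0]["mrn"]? "MRN-744295"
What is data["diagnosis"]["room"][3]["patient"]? "P45047"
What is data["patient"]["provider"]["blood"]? "AB+"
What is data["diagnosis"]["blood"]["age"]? 28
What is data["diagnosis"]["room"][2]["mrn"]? "MRN-354348"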